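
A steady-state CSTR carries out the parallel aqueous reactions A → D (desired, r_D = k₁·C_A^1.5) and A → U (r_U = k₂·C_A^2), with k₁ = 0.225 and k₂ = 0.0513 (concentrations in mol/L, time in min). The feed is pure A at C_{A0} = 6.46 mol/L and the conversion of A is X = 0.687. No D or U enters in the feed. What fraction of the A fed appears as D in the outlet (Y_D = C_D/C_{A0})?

Exit C_A = C_{A0}(1−X) = 6.46×0.313 = 2.022 mol/L.
Rates in a CSTR are evaluated at the outlet concentration: r_D = 0.225×2.022^1.5 = 0.6469, r_U = 0.0513×2.022^2 = 0.2097.
Fraction of consumed A going to D: r_D/(r_D+r_U) = 0.7552.
C_D = 0.7552·C_{A0}·X = 0.7552×6.46×0.687 = 3.35 mol/L; Y_D = C_D/C_{A0} = 0.519.

0.519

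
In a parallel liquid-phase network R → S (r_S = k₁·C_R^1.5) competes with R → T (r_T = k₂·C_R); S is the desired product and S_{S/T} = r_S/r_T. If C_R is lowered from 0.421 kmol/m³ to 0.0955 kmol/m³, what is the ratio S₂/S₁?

S_{S/T} = (k₁/k₂)·C_R^0.5, so S₂/S₁ = (C_{R,2}/C_{R,1})^0.5.
= (0.0955/0.421)^0.5 = (0.2268)^0.5 = 0.476.

0.476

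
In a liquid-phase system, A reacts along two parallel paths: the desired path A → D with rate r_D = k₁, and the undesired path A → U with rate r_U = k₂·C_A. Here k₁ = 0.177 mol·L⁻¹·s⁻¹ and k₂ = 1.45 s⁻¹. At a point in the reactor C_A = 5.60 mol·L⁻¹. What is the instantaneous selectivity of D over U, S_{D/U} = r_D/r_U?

S_{D/U} = r_D/r_U = (k₁)/(k₂·C_A) = (k₁/k₂)·C_A⁻¹.
= (0.177) / (1.45×5.600) = 0.1770/8.120 = 0.0218.
The undesired path is higher order in A, so low C_A (CSTR or dilute feed) favours D.

0.0218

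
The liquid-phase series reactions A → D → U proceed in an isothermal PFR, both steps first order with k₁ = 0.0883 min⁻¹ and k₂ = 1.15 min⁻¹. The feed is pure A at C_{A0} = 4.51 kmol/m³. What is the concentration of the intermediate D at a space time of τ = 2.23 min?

0.279 kmol/m³

The intermediate concentration in a first-order A→B→C sequence is C_D = k₁C_{A0}(e^(−k₁τ) − e^(−k₂τ))/(k₂−k₁).
e^(−k₁τ) = e^(−0.0883×2.23) = e^(−0.1969) = 0.8213; e^(−k₂τ) = e^(−2.564) = 0.07696.
C_D = 0.0883×4.51/(1.15−0.0883) × (0.8213−0.07696) = 0.3751×0.7443 = 0.2792 kmol/m³.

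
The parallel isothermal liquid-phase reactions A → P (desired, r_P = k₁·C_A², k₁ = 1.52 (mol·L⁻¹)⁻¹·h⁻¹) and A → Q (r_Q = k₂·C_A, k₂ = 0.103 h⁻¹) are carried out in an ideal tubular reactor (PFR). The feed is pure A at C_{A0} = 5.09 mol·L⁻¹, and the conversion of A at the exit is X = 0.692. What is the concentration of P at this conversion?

3.44 mol·L⁻¹

C_A = C_{A0}(1−X) = 1.568 mol·L⁻¹.
Along a PFR/batch, dC_Q/dC_A = −r_Q/(r_P+r_Q) = −k₂/(k₂+k₁·C_A).
Integrating from C_{A0} to C_A: C_Q = (0.103/1.52)·ln[(0.103+1.52·5.09)/(0.103+1.52·1.57)] = 0.06776·ln(7.840/2.486) = 0.07783 mol·L⁻¹.
Then C_P = (C_{A0}−C_A) − C_Q = 3.522 − 0.07783 = 3.444 mol·L⁻¹.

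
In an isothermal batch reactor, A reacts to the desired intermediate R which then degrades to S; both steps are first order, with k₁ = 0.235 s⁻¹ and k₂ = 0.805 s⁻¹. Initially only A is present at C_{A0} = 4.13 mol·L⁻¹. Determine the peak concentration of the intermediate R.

Evaluating C_R at t_opt = ln(k₂/k₁)/(k₂−k₁) gives C_{R,max}/C_{A0} = (k₁/k₂)^[k₂/(k₂−k₁)].
= (0.235/0.805)^(0.805/(0.805−0.235)) = (0.2919)^(1.412) = 0.1757.
C_{R,max} = 0.1757×4.13 = 0.726 mol·L⁻¹.

0.726 mol·L⁻¹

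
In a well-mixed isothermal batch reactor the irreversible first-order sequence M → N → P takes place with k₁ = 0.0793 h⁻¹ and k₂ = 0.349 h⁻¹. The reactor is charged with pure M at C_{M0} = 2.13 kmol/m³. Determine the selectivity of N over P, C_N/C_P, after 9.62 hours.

For first-order series with pure M initially, C_N(t) = k₁C_{M0}/(k₂−k₁)·(e^(−k₁t) − e^(−k₂t)).
e^(−k₁t) = e^(−0.0793×9.62) = e^(−0.7629) = 0.4663; e^(−k₂t) = e^(−3.357) = 0.03483.
C_N = 0.0793×2.13/(0.349−0.0793) × (0.4663−0.03483) = 0.6263×0.4315 = 0.2702 kmol/m³.
C_M = C_{M0}e^(−k₁t) = 0.9933 kmol/m³, so C_P = C_{M0}−C_M−C_N = 0.8665 kmol/m³; C_N/C_P = 0.312.

0.312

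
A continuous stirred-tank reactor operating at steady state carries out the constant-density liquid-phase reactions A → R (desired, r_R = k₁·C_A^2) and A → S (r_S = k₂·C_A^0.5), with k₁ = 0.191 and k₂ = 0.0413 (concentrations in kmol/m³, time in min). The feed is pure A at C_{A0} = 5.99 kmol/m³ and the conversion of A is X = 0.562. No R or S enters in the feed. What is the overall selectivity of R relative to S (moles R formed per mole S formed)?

19.7

Exit C_A = C_{A0}(1−X) = 5.99×0.438 = 2.624 kmol/m³.
A CSTR operates uniformly at the exit composition, giving r_R = 1.315 and r_S = 0.06690 (each k·C_A^n at C_A = 2.624).
Overall selectivity = C_R/C_S = r_Rτ/(r_Sτ) = r_R/r_S = 19.7.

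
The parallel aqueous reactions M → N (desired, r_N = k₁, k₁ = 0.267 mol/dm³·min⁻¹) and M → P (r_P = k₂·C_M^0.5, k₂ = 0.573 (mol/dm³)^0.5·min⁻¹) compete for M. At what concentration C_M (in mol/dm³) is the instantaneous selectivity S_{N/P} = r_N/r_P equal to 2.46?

0.0359 mol/dm³

S_{N/P} = (k₁/k₂)·C_M^-0.5 ⇒ C_M = (S·k₂/k₁)^(-2).
= (2.46×0.573/0.267)^(-2) = (5.279)^(-2) = 0.0359 mol/dm³.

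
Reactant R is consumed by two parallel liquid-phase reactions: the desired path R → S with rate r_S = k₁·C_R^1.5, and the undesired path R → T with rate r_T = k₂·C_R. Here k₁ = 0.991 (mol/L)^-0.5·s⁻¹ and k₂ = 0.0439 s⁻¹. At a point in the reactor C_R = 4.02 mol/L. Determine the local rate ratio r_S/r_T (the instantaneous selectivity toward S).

S_{S/T} = r_S/r_T = (k₁·C_R^1.5)/(k₂·C_R) = (k₁/k₂)·C_R^0.5.
= (0.991×4.020^1.5) / (0.0439×4.020) = 7.988/0.1765 = 45.3.

45.3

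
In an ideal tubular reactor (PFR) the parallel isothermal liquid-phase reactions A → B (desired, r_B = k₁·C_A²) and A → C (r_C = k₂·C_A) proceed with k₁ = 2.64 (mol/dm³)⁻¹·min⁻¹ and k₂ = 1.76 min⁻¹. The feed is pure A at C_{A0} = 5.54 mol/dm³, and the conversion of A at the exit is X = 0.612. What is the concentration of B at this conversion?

C_A = C_{A0}(1−X) = 2.150 mol/dm³.
Along a PFR/batch, dC_C/dC_A = −r_C/(r_B+r_C) = −k₂/(k₂+k₁·C_A).
Integrating from C_{A0} to C_A: C_C = (1.76/2.64)·ln[(1.76+2.64·5.54)/(1.76+2.64·2.15)] = 0.6667·ln(16.39/7.435) = 0.5268 mol/dm³.
Then C_B = (C_{A0}−C_A) − C_C = 3.390 − 0.5268 = 2.864 mol/dm³.

2.86 mol/dm³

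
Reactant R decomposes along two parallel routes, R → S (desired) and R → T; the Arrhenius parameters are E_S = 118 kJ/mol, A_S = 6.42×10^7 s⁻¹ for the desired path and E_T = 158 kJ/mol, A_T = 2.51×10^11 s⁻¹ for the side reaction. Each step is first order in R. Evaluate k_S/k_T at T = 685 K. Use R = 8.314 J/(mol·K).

0.287

With equal orders, S_{S/T} = k_S/k_T = (A_S/A_T)·exp[(E_T−E_S)/(RT)].
(E_T−E_S)/(RT) = (158−118)×10³/(8.314×685) = 40000/5695 = 7.024.
k_S/k_T = (6.42×10^7/2.51×10^11)·exp(7.024) = 2.558×10^-4 × 1123 = 0.287.
Since E_S < E_T, lowering the temperature improves selectivity toward S.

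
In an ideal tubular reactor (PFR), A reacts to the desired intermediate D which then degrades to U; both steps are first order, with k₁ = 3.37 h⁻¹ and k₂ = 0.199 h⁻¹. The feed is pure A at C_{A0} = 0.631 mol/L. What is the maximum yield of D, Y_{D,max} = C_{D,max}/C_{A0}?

Evaluating C_D at τ_opt = ln(k₂/k₁)/(k₂−k₁) gives C_{D,max}/C_{A0} = (k₁/k₂)^[k₂/(k₂−k₁)].
= (3.37/0.199)^(0.199/(0.199−3.37)) = (16.93)^(-0.06276) = 0.8373.

0.837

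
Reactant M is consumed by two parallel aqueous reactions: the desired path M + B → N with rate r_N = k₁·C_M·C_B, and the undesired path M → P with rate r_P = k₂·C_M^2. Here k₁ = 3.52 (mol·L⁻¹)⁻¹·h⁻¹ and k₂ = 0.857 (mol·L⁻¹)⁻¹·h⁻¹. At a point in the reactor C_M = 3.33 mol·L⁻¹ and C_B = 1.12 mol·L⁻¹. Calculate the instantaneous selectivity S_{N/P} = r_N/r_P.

1.38

S_{N/P} = r_N/r_P = (k₁·C_M·C_B)/(k₂·C_M^2) = (k₁/k₂)·C_M⁻¹·C_B.
= (3.52×3.330×1.120) / (0.857×3.330^2) = 13.13/9.503 = 1.38.
The undesired path is higher order in M, so low C_M (CSTR or dilute feed) favours N.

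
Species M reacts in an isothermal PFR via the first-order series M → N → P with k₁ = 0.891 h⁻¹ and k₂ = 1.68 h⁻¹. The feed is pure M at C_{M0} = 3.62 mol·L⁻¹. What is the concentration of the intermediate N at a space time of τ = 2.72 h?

0.320 mol·L⁻¹

For first-order series with pure M initially, C_N(τ) = k₁C_{M0}/(k₂−k₁)·(e^(−k₁τ) − e^(−k₂τ)).
e^(−k₁τ) = e^(−0.891×2.72) = e^(−2.424) = 0.08861; e^(−k₂τ) = e^(−4.570) = 0.01036.
C_N = 0.891×3.62/(1.68−0.891) × (0.08861−0.01036) = 4.088×0.07825 = 0.3199 mol·L⁻¹.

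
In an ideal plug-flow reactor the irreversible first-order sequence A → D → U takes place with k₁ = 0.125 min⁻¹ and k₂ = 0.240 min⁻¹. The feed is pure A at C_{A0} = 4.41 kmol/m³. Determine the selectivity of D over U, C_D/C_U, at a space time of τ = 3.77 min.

1.74

The intermediate concentration in a first-order A→B→C sequence is C_D = k₁C_{A0}(e^(−k₁τ) − e^(−k₂τ))/(k₂−k₁).
e^(−k₁τ) = e^(−0.125×3.77) = e^(−0.4713) = 0.6242; e^(−k₂τ) = e^(−0.9048) = 0.4046.
C_D = 0.125×4.41/(0.240−0.125) × (0.6242−0.4046) = 4.793×0.2196 = 1.053 kmol/m³.
C_A = C_{A0}e^(−k₁τ) = 2.753 kmol/m³, so C_U = C_{A0}−C_A−C_D = 0.6045 kmol/m³; C_D/C_U = 1.74.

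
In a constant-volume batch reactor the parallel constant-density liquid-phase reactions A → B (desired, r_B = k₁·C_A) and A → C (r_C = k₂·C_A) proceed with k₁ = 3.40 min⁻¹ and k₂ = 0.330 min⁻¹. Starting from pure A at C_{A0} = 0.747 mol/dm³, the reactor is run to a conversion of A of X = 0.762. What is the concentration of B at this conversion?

C_A = C_{A0}(1−X) = 0.1778 mol/dm³.
Both paths are first order in A, so the instantaneous fraction to B is constant: dC_B/d(−C_A) = k₁/(k₁+k₂) = 0.9115.
C_B = 0.9115·(C_{A0}−C_A) = 0.9115×0.5692 = 0.519 mol/dm³.

0.519 mol/dm³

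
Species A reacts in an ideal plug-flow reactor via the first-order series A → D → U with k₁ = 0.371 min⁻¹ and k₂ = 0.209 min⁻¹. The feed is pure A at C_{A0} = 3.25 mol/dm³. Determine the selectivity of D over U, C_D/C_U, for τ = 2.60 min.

2.83

The intermediate concentration in a first-order A→B→C sequence is C_D = k₁C_{A0}(e^(−k₁τ) − e^(−k₂τ))/(k₂−k₁).
e^(−k₁τ) = e^(−0.371×2.60) = e^(−0.9646) = 0.3811; e^(−k₂τ) = e^(−0.5434) = 0.5808.
C_D = 0.371×3.25/(0.209−0.371) × (0.3811−0.5808) = (-7.443)×(-0.1996) = 1.486 mol/dm³.
C_A = C_{A0}e^(−k₁τ) = 1.239 mol/dm³, so C_U = C_{A0}−C_A−C_D = 0.5254 mol/dm³; C_D/C_U = 2.83.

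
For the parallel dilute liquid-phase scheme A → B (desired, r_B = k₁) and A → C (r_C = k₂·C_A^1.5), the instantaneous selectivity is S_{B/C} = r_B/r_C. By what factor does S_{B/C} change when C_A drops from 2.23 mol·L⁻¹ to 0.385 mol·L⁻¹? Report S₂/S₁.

13.9

S_{B/C} = (k₁/k₂)·C_A^-1.5, so S₂/S₁ = (C_{A,2}/C_{A,1})^-1.5.
= (0.385/2.23)^(-1.5) = (0.1726)^(-1.5) = 13.9.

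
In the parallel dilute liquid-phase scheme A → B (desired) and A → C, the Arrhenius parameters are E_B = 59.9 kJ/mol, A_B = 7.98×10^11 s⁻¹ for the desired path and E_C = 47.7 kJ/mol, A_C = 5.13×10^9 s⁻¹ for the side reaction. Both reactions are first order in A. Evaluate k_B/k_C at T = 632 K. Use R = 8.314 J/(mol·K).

15.3

k_B/k_C = (A_B/A_C)·exp[−(E_B−E_C)/(RT)] = (A_B/A_C)·exp[(E_C−E_B)/(RT)].
(E_C−E_B)/(RT) = (47.7−59.9)×10³/(8.314×632) = -12200/5254 = -2.322.
k_B/k_C = (7.98×10^11/5.13×10^9)·exp(-2.322) = 155.6 × 0.09809 = 15.3.
Since E_B > E_C, raising the temperature improves selectivity toward B.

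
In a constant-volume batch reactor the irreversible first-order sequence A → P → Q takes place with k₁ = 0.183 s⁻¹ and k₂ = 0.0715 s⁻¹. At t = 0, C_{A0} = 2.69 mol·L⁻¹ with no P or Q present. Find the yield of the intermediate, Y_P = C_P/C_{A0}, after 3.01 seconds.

For first-order series with pure A initially, C_P(t) = k₁C_{A0}/(k₂−k₁)·(e^(−k₁t) − e^(−k₂t)).
e^(−k₁t) = e^(−0.183×3.01) = e^(−0.5508) = 0.5765; e^(−k₂t) = e^(−0.2152) = 0.8064.
C_P = 0.183×2.69/(0.0715−0.183) × (0.5765−0.8064) = (-4.415)×(-0.2299) = 1.015 mol·L⁻¹.
Y_P = C_P/C_{A0} = 1.015/2.69 = 0.377.

0.377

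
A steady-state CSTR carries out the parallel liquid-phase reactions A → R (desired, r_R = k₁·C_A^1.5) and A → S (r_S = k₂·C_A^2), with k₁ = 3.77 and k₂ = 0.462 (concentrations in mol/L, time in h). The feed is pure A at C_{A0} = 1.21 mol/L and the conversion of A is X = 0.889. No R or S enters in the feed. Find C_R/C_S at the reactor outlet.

Exit C_A = C_{A0}(1−X) = 1.21×0.111 = 0.1343 mol/L.
A CSTR operates uniformly at the exit composition, giving r_R = 0.1856 and r_S = 0.008334 (each k·C_A^n at C_A = 0.1343).
Overall selectivity = C_R/C_S = r_Rτ/(r_Sτ) = r_R/r_S = 22.3.

22.3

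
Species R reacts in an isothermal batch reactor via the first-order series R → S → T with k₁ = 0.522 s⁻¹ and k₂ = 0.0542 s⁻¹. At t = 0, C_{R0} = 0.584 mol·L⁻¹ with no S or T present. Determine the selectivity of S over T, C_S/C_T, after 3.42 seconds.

8.01

For first-order series with pure R initially, C_S(t) = k₁C_{R0}/(k₂−k₁)·(e^(−k₁t) − e^(−k₂t)).
e^(−k₁t) = e^(−0.522×3.42) = e^(−1.785) = 0.1678; e^(−k₂t) = e^(−0.1854) = 0.8308.
C_S = 0.522×0.584/(0.0542−0.522) × (0.1678−0.8308) = (-0.6517)×(-0.6630) = 0.4321 mol·L⁻¹.
C_R = C_{R0}e^(−k₁t) = 0.09797 mol·L⁻¹, so C_T = C_{R0}−C_R−C_S = 0.05395 mol·L⁻¹; C_S/C_T = 8.01.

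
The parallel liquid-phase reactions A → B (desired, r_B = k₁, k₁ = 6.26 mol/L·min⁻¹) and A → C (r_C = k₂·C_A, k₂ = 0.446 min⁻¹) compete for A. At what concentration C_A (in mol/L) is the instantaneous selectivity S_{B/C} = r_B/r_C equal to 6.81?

2.06 mol/L

S_{B/C} = (k₁/k₂)·C_A⁻¹ ⇒ C_A = (S·k₂/k₁)^(-1).
= (6.81×0.446/6.26)^(-1) = (0.4852)^(-1) = 2.06 mol/L.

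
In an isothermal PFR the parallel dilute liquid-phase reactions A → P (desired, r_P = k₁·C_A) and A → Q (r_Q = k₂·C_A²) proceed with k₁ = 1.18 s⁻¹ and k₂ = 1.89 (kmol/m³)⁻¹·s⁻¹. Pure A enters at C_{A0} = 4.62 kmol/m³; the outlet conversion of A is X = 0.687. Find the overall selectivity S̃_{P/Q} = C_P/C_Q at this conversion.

C_A = C_{A0}(1−X) = 1.446 kmol/m³.
Along a PFR/batch, dC_P/dC_A = −r_P/(r_P+r_Q) = −k₁/(k₁+k₂·C_A).
Integrating from C_{A0} to C_A: C_P = (1.18/1.89)·ln[(1.18+1.89·4.62)/(1.18+1.89·1.45)] = 0.6243·ln(9.912/3.913) = 0.5803 kmol/m³.
C_Q = (C_{A0}−C_A)−C_P = 2.594 kmol/m³; S̃_{P/Q} = 0.5803/2.594 = 0.224.

0.224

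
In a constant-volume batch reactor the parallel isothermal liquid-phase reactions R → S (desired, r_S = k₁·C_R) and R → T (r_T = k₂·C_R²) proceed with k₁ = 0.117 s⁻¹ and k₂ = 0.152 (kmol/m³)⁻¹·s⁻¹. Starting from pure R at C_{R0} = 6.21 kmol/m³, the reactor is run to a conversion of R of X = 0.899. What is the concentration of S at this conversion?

C_R = C_{R0}(1−X) = 0.6272 kmol/m³.
Along a PFR/batch, dC_S/dC_R = −r_S/(r_S+r_T) = −k₁/(k₁+k₂·C_R).
Integrating from C_{R0} to C_R: C_S = (0.117/0.152)·ln[(0.117+0.152·6.21)/(0.117+0.152·0.627)] = 0.7697·ln(1.061/0.2123) = 1.238 kmol/m³.

1.24 kmol/m³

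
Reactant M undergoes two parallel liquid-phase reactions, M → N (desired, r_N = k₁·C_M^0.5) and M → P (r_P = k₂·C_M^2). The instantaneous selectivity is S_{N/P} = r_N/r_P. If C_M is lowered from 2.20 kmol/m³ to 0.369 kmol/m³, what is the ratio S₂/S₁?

S_{N/P} = (k₁/k₂)·C_M^-1.5, so S₂/S₁ = (C_{M,2}/C_{M,1})^-1.5.
= (0.369/2.20)^(-1.5) = (0.1677)^(-1.5) = 14.6.
Selectivity toward N rises as C_M falls — low-concentration operation is favoured.

14.6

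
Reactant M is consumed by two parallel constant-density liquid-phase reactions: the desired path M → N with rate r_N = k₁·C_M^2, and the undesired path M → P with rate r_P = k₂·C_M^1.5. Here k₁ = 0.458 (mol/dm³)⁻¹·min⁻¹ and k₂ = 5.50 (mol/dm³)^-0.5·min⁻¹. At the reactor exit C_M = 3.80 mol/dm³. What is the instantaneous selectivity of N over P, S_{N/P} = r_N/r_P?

S_{N/P} = r_N/r_P = (k₁·C_M^2)/(k₂·C_M^1.5) = (k₁/k₂)·C_M^0.5.
= (0.458×3.800^2) / (5.50×3.800^1.5) = 6.614/40.74 = 0.162.

0.162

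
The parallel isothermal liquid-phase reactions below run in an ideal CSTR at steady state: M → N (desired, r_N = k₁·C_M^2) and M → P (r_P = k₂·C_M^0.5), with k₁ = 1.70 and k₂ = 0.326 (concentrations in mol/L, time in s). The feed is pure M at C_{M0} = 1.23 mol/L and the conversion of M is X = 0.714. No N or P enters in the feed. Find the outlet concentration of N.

Exit C_M = C_{M0}(1−X) = 1.23×0.286 = 0.3518 mol/L.
A CSTR operates uniformly at the exit composition, giving r_N = 0.2104 and r_P = 0.1934 (each k·C_M^n at C_M = 0.3518).
Fraction of consumed M going to N: r_N/(r_N+r_P) = 0.5211.
C_N = 0.5211·C_{M0}·X = 0.5211×1.23×0.714 = 0.458 mol/L.

0.458 mol/L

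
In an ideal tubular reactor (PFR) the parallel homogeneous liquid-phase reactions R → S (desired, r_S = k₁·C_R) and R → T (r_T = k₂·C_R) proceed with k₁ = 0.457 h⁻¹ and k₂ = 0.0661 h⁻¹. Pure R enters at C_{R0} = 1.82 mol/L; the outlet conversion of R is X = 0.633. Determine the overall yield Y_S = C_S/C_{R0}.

0.553

C_R = C_{R0}(1−X) = 0.6679 mol/L.
Both paths are first order in R, so the instantaneous fraction to S is constant: dC_S/d(−C_R) = k₁/(k₁+k₂) = 0.8736.
C_S = 0.8736·(C_{R0}−C_R) = 0.8736×1.152 = 1.01 mol/L.
Y_S = C_S/C_{R0} = 1.006/1.82 = 0.553.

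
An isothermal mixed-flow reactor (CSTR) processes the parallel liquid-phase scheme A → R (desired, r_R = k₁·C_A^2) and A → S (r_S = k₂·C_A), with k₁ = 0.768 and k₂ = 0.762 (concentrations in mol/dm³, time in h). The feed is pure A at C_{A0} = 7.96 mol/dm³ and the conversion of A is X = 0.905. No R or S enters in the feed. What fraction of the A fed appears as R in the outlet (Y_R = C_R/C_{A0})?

0.391

Exit C_A = C_{A0}(1−X) = 7.96×0.0950 = 0.7562 mol/dm³.
In a CSTR the entire volume is at exit conditions, so r_R = 0.768×0.7562^2 = 0.4392 and r_S = 0.762×0.7562 = 0.5762.
Fraction of consumed A going to R: r_R/(r_R+r_S) = 0.4325.
C_R = 0.4325·C_{A0}·X = 0.4325×7.96×0.905 = 3.12 mol/dm³; Y_R = C_R/C_{A0} = 0.391.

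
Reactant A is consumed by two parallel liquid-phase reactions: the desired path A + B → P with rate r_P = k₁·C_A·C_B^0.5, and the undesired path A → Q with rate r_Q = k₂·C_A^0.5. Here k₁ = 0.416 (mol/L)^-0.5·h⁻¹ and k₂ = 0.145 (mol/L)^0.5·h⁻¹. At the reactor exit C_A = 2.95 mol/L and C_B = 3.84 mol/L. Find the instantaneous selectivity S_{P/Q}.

9.66

S_{P/Q} = r_P/r_Q = (k₁·C_A·C_B^0.5)/(k₂·C_A^0.5) = (k₁/k₂)·C_A^0.5·C_B^0.5.
= (0.416×2.950×3.840^0.5) / (0.145×2.950^0.5) = 2.405/0.2490 = 9.66.
Since the desired path is higher order in A, keeping C_A high (PFR or concentrated feed) favours P.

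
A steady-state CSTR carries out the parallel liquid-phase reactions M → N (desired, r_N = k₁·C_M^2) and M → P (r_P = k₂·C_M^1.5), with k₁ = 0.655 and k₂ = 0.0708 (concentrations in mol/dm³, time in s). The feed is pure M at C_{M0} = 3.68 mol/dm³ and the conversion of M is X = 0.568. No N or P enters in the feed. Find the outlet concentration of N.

Exit C_M = C_{M0}(1−X) = 3.68×0.432 = 1.590 mol/dm³.
In a CSTR the entire volume is at exit conditions, so r_N = 0.655×1.590^2 = 1.655 and r_P = 0.0708×1.590^1.5 = 0.1419.
Fraction of consumed M going to N: r_N/(r_N+r_P) = 0.9210.
C_N = 0.9210·C_{M0}·X = 0.9210×3.68×0.568 = 1.93 mol/dm³.

1.93 mol/dm³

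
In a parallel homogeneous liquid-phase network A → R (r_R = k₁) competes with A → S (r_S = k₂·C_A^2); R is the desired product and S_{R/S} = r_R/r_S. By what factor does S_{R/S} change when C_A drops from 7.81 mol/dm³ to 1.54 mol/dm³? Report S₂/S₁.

25.7

S_{R/S} = (k₁/k₂)·C_A^-2, so S₂/S₁ = (C_{A,2}/C_{A,1})^-2.
= (1.54/7.81)^(-2) = (0.1972)^(-2) = 25.7.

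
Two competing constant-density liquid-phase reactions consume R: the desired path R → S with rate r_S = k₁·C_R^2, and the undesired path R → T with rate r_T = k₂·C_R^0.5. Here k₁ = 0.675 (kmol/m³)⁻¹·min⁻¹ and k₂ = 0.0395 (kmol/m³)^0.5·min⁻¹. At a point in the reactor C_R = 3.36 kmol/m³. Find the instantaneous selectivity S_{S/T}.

105

S_{S/T} = r_S/r_T = (k₁·C_R^2)/(k₂·C_R^0.5) = (k₁/k₂)·C_R^1.5.
= (0.675×3.360^2) / (0.0395×3.360^0.5) = 7.620/0.07240 = 105.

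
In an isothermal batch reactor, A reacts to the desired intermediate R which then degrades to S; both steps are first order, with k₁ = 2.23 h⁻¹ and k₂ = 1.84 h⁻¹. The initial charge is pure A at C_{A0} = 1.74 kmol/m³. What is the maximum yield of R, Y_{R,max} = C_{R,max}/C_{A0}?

0.404

At the optimum, C_{R,max}/C_{A0} = (k₁/k₂)^[k₂/(k₂−k₁)].
= (2.23/1.84)^(1.84/(1.84−2.23)) = (1.212)^(-4.718) = 0.4037.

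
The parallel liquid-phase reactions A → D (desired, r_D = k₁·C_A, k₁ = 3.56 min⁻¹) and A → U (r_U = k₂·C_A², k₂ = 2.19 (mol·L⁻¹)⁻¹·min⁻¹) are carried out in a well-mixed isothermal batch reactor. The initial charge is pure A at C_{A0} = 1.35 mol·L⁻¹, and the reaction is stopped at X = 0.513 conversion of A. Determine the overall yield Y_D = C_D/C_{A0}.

C_A = C_{A0}(1−X) = 0.6574 mol·L⁻¹.
Along a PFR/batch, dC_D/dC_A = −r_D/(r_D+r_U) = −k₁/(k₁+k₂·C_A).
Integrating from C_{A0} to C_A: C_D = (3.56/2.19)·ln[(3.56+2.19·1.35)/(3.56+2.19·0.657)] = 1.626·ln(6.517/5.000) = 0.4307 mol·L⁻¹.
Y_D = C_D/C_{A0} = 0.4307/1.35 = 0.319.

0.319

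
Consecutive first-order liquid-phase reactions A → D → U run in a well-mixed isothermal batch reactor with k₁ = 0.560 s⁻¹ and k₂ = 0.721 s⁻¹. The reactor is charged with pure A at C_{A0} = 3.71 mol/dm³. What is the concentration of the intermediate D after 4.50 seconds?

For first-order series with pure A initially, C_D(t) = k₁C_{A0}/(k₂−k₁)·(e^(−k₁t) − e^(−k₂t)).
e^(−k₁t) = e^(−0.560×4.50) = e^(−2.520) = 0.08046; e^(−k₂t) = e^(−3.244) = 0.03899.
C_D = 0.560×3.71/(0.721−0.560) × (0.08046−0.03899) = 12.90×0.04147 = 0.5352 mol/dm³.

0.535 mol/dm³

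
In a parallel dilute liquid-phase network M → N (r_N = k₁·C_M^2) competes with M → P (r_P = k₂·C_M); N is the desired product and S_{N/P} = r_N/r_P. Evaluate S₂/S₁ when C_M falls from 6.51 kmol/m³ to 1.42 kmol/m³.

S_{N/P} = (k₁/k₂)·C_M, so S₂/S₁ = (C_{M,2}/C_{M,1}).
= 1.42/6.51 = 0.218.

0.218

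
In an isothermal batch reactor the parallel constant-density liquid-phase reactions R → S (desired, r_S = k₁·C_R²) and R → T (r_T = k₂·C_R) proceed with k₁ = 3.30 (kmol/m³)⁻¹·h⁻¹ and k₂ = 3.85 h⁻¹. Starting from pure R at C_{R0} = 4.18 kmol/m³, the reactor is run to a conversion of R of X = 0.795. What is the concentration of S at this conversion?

2.19 kmol/m³

C_R = C_{R0}(1−X) = 0.8569 kmol/m³.
Along a PFR/batch, dC_T/dC_R = −r_T/(r_S+r_T) = −k₂/(k₂+k₁·C_R).
Integrating from C_{R0} to C_R: C_T = (3.85/3.30)·ln[(3.85+3.30·4.18)/(3.85+3.30·0.857)] = 1.167·ln(17.64/6.678) = 1.134 kmol/m³.
Then C_S = (C_{R0}−C_R) − C_T = 3.323 − 1.134 = 2.190 kmol/m³.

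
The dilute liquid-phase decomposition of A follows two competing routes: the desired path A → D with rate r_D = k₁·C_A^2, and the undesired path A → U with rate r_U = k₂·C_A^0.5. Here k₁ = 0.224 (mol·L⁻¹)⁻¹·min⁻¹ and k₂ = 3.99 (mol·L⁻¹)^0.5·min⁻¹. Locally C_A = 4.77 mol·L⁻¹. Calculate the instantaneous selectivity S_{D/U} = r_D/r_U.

S_{D/U} = r_D/r_U = (k₁·C_A^2)/(k₂·C_A^0.5) = (k₁/k₂)·C_A^1.5.
= (0.224×4.770^2) / (3.99×4.770^0.5) = 5.097/8.714 = 0.585.
Since the desired path is higher order in A, keeping C_A high (PFR or concentrated feed) favours D.

0.585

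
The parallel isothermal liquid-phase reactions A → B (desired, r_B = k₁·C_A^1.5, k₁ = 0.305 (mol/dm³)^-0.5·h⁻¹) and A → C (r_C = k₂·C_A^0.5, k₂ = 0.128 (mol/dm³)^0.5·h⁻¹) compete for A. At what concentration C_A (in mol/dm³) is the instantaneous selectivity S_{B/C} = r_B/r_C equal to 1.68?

S_{B/C} = (k₁/k₂)·C_A ⇒ C_A = S·k₂/k₁.
= 1.68×0.128/0.305 = 0.705 mol/dm³.

0.705 mol/dm³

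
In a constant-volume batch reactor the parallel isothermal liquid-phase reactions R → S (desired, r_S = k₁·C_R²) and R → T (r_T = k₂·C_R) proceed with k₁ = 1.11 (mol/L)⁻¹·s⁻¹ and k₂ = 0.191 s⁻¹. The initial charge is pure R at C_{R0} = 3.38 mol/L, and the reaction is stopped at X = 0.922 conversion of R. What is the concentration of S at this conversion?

2.76 mol/L

C_R = C_{R0}(1−X) = 0.2636 mol/L.
Along a PFR/batch, dC_T/dC_R = −r_T/(r_S+r_T) = −k₂/(k₂+k₁·C_R).
Integrating from C_{R0} to C_R: C_T = (0.191/1.11)·ln[(0.191+1.11·3.38)/(0.191+1.11·0.264)] = 0.1721·ln(3.943/0.4836) = 0.3611 mol/L.
Then C_S = (C_{R0}−C_R) − C_T = 3.116 − 0.3611 = 2.755 mol/L.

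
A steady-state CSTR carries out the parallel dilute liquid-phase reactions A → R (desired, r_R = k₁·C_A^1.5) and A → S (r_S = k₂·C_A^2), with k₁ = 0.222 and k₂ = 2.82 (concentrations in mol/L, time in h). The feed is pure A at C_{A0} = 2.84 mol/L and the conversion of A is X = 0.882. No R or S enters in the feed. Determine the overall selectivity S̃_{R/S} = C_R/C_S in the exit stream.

0.136

Exit C_A = C_{A0}(1−X) = 2.84×0.118 = 0.3351 mol/L.
Rates in a CSTR are evaluated at the outlet concentration: r_R = 0.222×0.3351^1.5 = 0.04307, r_S = 2.82×0.3351^2 = 0.3167.
Overall selectivity = C_R/C_S = r_Rτ/(r_Sτ) = r_R/r_S = 0.136.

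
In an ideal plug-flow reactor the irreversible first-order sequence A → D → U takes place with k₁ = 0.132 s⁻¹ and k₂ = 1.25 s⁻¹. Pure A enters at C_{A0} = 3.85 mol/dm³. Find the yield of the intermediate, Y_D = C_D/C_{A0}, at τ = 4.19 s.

For first-order series with pure A initially, C_D(τ) = k₁C_{A0}/(k₂−k₁)·(e^(−k₁τ) − e^(−k₂τ)).
e^(−k₁τ) = e^(−0.132×4.19) = e^(−0.5531) = 0.5752; e^(−k₂τ) = e^(−5.238) = 0.005314.
C_D = 0.132×3.85/(1.25−0.132) × (0.5752−0.005314) = 0.4546×0.5699 = 0.2590 mol/dm³.
Y_D = C_D/C_{A0} = 0.2590/3.85 = 0.0673.

0.0673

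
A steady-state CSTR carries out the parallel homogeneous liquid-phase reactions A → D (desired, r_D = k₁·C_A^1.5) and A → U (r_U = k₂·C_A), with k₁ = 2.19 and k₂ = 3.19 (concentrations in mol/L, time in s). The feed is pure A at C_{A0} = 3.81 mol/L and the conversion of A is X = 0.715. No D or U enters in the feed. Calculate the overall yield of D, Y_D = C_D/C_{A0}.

Exit C_A = C_{A0}(1−X) = 3.81×0.285 = 1.086 mol/L.
A CSTR operates uniformly at the exit composition, giving r_D = 2.478 and r_U = 3.464 (each k·C_A^n at C_A = 1.086).
Fraction of consumed A going to D: r_D/(r_D+r_U) = 0.4170.
C_D = 0.4170·C_{A0}·X = 0.4170×3.81×0.715 = 1.14 mol/L; Y_D = C_D/C_{A0} = 0.298.

0.298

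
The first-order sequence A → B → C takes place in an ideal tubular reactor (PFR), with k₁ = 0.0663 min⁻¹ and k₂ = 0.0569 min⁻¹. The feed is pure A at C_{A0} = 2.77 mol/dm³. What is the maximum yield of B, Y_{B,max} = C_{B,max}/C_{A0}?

0.396

For a first-order series the maximum intermediate yield is C_{B,max}/C_{A0} = (k₁/k₂)^[k₂/(k₂−k₁)].
= (0.0663/0.0569)^(0.0569/(0.0569−0.0663)) = (1.165)^(-6.053) = 0.3963.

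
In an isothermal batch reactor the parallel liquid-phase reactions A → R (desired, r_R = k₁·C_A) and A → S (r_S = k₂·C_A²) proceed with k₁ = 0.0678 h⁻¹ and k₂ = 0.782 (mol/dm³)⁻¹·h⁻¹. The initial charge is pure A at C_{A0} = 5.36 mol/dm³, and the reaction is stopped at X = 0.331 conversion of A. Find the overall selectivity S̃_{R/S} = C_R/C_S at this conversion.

0.0196

C_A = C_{A0}(1−X) = 3.586 mol/dm³.
Along a PFR/batch, dC_R/dC_A = −r_R/(r_R+r_S) = −k₁/(k₁+k₂·C_A).
Integrating from C_{A0} to C_A: C_R = (0.0678/0.782)·ln[(0.0678+0.782·5.36)/(0.0678+0.782·3.59)] = 0.08670·ln(4.259/2.872) = 0.03417 mol/dm³.
C_S = (C_{A0}−C_A)−C_R = 1.740 mol/dm³; S̃_{R/S} = 0.03417/1.740 = 0.0196.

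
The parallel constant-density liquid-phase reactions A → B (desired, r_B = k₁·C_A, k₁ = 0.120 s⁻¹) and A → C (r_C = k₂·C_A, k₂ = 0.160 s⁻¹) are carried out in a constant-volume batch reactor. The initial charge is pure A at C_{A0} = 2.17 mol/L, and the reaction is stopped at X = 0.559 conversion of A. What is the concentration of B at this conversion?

0.520 mol/L

C_A = C_{A0}(1−X) = 0.9570 mol/L.
Both paths are first order in A, so the instantaneous fraction to B is constant: dC_B/d(−C_A) = k₁/(k₁+k₂) = 0.4286.
C_B = 0.4286·(C_{A0}−C_A) = 0.4286×1.213 = 0.520 mol/L.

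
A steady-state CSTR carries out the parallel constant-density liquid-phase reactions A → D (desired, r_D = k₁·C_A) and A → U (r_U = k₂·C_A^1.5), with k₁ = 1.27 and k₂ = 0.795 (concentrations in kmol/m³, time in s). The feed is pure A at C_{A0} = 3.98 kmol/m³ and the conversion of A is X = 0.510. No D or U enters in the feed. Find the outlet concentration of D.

Exit C_A = C_{A0}(1−X) = 3.98×0.490 = 1.950 kmol/m³.
A CSTR operates uniformly at the exit composition, giving r_D = 2.477 and r_U = 2.165 (each k·C_A^n at C_A = 1.950).
Fraction of consumed A going to D: r_D/(r_D+r_U) = 0.5336.
C_D = 0.5336·C_{A0}·X = 0.5336×3.98×0.510 = 1.08 kmol/m³.

1.08 kmol/m³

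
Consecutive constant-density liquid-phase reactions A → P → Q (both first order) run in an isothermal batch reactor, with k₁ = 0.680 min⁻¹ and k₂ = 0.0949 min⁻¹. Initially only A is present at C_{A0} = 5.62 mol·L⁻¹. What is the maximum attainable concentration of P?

At the optimum, C_{P,max}/C_{A0} = (k₁/k₂)^[k₂/(k₂−k₁)].
= (0.680/0.0949)^(0.0949/(0.0949−0.680)) = (7.165)^(-0.1622) = 0.7266.
C_{P,max} = 0.7266×5.62 = 4.08 mol·L⁻¹.

4.08 mol·L⁻¹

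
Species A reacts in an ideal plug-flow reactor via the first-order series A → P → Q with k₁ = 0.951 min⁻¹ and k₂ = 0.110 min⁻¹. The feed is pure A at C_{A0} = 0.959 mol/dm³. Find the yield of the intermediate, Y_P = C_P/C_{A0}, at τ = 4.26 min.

Solving the coupled first-order balances gives C_P(τ) = [k₁/(k₂−k₁)]·C_{A0}·(e^(−k₁τ) − e^(−k₂τ)).
e^(−k₁τ) = e^(−0.951×4.26) = e^(−4.051) = 0.01740; e^(−k₂τ) = e^(−0.4686) = 0.6259.
C_P = 0.951×0.959/(0.110−0.951) × (0.01740−0.6259) = (-1.084)×(-0.6085) = 0.6599 mol/dm³.
Y_P = C_P/C_{A0} = 0.6599/0.959 = 0.688.

0.688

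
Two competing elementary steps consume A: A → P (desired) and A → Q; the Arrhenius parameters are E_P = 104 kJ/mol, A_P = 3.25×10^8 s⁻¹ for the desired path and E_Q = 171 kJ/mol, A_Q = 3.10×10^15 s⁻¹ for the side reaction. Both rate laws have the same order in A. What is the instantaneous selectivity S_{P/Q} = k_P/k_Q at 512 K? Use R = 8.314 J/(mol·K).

k_P/k_Q = (A_P/A_Q)·exp[−(E_P−E_Q)/(RT)] = (A_P/A_Q)·exp[(E_Q−E_P)/(RT)].
(E_Q−E_P)/(RT) = (171−104)×10³/(8.314×512) = 67000/4257 = 15.74.
k_P/k_Q = (3.25×10^8/3.10×10^15)·exp(15.74) = 1.048×10^-7 × 6.849×10^6 = 0.718.

0.718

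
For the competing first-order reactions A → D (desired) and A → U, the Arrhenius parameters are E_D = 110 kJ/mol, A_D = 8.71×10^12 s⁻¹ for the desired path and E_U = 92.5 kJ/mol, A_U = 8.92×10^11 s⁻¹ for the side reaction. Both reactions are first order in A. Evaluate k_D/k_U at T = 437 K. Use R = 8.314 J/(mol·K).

0.0790

k_D/k_U = (A_D/A_U)·exp[−(E_D−E_U)/(RT)] = (A_D/A_U)·exp[(E_U−E_D)/(RT)].
(E_U−E_D)/(RT) = (92.5−110)×10³/(8.314×437) = -17500/3633 = -4.817.
k_D/k_U = (8.71×10^12/8.92×10^11)·exp(-4.817) = 9.765 × 0.008094 = 0.0790.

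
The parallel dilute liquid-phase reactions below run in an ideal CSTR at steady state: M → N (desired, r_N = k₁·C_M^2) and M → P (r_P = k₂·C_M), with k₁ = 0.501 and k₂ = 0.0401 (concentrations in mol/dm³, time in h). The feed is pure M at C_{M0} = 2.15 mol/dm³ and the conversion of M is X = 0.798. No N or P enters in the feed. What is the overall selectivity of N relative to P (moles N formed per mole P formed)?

Exit C_M = C_{M0}(1−X) = 2.15×0.202 = 0.4343 mol/dm³.
In a CSTR the entire volume is at exit conditions, so r_N = 0.501×0.4343^2 = 0.09450 and r_P = 0.0401×0.4343 = 0.01742.
Overall selectivity = C_N/C_P = r_Nτ/(r_Pτ) = r_N/r_P = 5.43.

5.43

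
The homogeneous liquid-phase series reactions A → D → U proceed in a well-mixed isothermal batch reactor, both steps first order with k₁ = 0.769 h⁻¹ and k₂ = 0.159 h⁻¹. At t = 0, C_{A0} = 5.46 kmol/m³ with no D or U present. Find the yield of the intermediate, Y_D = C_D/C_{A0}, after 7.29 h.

Solving the coupled first-order balances gives C_D(t) = [k₁/(k₂−k₁)]·C_{A0}·(e^(−k₁t) − e^(−k₂t)).
e^(−k₁t) = e^(−0.769×7.29) = e^(−5.606) = 0.003676; e^(−k₂t) = e^(−1.159) = 0.3138.
C_D = 0.769×5.46/(0.159−0.769) × (0.003676−0.3138) = (-6.883)×(-0.3101) = 2.134 kmol/m³.
Y_D = C_D/C_{A0} = 2.134/5.46 = 0.391.

0.391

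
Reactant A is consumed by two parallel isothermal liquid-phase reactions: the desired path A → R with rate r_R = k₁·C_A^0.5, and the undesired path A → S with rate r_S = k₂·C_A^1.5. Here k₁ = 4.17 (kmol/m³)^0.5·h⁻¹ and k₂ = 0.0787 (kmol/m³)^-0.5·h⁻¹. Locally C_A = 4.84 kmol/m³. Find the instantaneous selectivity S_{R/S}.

10.9

S_{R/S} = r_R/r_S = (k₁·C_A^0.5)/(k₂·C_A^1.5) = (k₁/k₂)·C_A⁻¹.
= (4.17×4.840^0.5) / (0.0787×4.840^1.5) = 9.174/0.8380 = 10.9.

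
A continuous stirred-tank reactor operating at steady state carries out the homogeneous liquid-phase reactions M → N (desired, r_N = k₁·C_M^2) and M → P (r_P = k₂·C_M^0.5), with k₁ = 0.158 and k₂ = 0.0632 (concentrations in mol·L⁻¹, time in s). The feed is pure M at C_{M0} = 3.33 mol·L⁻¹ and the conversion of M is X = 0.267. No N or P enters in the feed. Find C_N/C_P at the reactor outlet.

9.53

Exit C_M = C_{M0}(1−X) = 3.33×0.733 = 2.441 mol·L⁻¹.
In a CSTR the entire volume is at exit conditions, so r_N = 0.158×2.441^2 = 0.9414 and r_P = 0.0632×2.441^0.5 = 0.09874.
Overall selectivity = C_N/C_P = r_Nτ/(r_Pτ) = r_N/r_P = 9.53.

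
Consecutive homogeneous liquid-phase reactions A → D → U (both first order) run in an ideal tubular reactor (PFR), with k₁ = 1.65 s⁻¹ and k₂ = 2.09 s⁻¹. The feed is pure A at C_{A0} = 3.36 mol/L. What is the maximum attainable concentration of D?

1.09 mol/L

At the optimum, C_{D,max}/C_{A0} = (k₁/k₂)^[k₂/(k₂−k₁)].
= (1.65/2.09)^(2.09/(2.09−1.65)) = (0.7895)^(4.750) = 0.3254.
C_{D,max} = 0.3254×3.36 = 1.09 mol/L.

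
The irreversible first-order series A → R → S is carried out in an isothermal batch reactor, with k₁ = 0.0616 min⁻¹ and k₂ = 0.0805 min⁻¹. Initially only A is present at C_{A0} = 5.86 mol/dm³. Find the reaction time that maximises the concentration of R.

For first-order series the maximum of C_R occurs at t_opt = ln(k₂/k₁)/(k₂−k₁).
= ln(0.0805/0.0616)/(0.0805−0.0616) = ln(1.307)/0.01890 = 0.2676/0.01890 = 14.2 min.

14.2 min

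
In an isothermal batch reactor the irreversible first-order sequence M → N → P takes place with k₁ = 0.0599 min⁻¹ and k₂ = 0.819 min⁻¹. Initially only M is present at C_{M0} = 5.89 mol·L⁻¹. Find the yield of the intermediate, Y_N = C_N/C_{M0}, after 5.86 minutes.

0.0549

Solving the coupled first-order balances gives C_N(t) = [k₁/(k₂−k₁)]·C_{M0}·(e^(−k₁t) − e^(−k₂t)).
e^(−k₁t) = e^(−0.0599×5.86) = e^(−0.3510) = 0.7040; e^(−k₂t) = e^(−4.799) = 0.008235.
C_N = 0.0599×5.89/(0.819−0.0599) × (0.7040−0.008235) = 0.4648×0.6957 = 0.3234 mol·L⁻¹.
Y_N = C_N/C_{M0} = 0.3234/5.89 = 0.0549.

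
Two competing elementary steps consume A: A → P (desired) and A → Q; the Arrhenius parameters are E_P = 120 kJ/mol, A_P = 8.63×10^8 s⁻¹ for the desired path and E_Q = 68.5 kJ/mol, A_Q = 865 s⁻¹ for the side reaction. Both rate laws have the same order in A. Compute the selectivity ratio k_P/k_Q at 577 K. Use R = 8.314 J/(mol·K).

With equal orders, S_{P/Q} = k_P/k_Q = (A_P/A_Q)·exp[(E_Q−E_P)/(RT)].
(E_Q−E_P)/(RT) = (68.5−120)×10³/(8.314×577) = -51500/4797 = -10.74.
k_P/k_Q = (8.63×10^8/865)·exp(-10.74) = 9.977×10^5 × 2.176×10^-5 = 21.7.
Since E_P > E_Q, raising the temperature improves selectivity toward P.

21.7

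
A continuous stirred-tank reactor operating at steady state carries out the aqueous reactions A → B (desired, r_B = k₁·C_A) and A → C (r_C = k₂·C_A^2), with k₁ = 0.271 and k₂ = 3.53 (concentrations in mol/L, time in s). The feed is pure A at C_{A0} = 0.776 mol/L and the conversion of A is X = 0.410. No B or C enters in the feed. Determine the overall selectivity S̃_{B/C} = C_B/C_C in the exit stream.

Exit C_A = C_{A0}(1−X) = 0.776×0.590 = 0.4578 mol/L.
In a CSTR the entire volume is at exit conditions, so r_B = 0.271×0.4578 = 0.1241 and r_C = 3.53×0.4578^2 = 0.7399.
Overall selectivity = C_B/C_C = r_Bτ/(r_Cτ) = r_B/r_C = 0.168.

0.168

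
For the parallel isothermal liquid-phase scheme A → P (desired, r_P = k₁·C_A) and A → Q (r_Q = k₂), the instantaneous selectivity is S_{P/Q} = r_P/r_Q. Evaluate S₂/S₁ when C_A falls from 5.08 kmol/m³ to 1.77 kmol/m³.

S_{P/Q} = (k₁/k₂)·C_A, so S₂/S₁ = (C_{A,2}/C_{A,1}).
= 1.77/5.08 = 0.348.
Selectivity toward P falls as C_A falls — high-concentration operation is favoured.

0.348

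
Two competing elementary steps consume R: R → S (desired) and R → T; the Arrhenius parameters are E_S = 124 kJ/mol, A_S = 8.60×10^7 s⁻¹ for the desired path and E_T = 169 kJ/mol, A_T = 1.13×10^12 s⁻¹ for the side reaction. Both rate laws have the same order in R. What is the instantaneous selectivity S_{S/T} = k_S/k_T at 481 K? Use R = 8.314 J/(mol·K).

With equal orders, S_{S/T} = k_S/k_T = (A_S/A_T)·exp[(E_T−E_S)/(RT)].
(E_T−E_S)/(RT) = (169−124)×10³/(8.314×481) = 45000/3999 = 11.25.
k_S/k_T = (8.60×10^7/1.13×10^12)·exp(11.25) = 7.611×10^-5 × 77089 = 5.87.
Since E_S < E_T, lowering the temperature improves selectivity toward S.

5.87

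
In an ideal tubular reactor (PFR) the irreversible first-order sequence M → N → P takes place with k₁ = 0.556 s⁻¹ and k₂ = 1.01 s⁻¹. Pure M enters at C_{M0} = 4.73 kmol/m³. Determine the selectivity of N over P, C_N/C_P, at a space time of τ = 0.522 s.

3.30

Solving the coupled first-order balances gives C_N(τ) = [k₁/(k₂−k₁)]·C_{M0}·(e^(−k₁τ) − e^(−k₂τ)).
e^(−k₁τ) = e^(−0.556×0.522) = e^(−0.2902) = 0.7481; e^(−k₂τ) = e^(−0.5272) = 0.5902.
C_N = 0.556×4.73/(1.01−0.556) × (0.7481−0.5902) = 5.793×0.1578 = 0.9144 kmol/m³.
C_M = C_{M0}e^(−k₁τ) = 3.538 kmol/m³, so C_P = C_{M0}−C_M−C_N = 0.2772 kmol/m³; C_N/C_P = 3.30.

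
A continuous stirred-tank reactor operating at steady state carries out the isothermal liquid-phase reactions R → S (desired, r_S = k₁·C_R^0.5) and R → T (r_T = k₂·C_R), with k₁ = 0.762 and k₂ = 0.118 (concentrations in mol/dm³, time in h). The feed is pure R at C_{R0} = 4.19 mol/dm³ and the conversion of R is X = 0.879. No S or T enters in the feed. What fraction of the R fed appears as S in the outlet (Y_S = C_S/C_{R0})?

Exit C_R = C_{R0}(1−X) = 4.19×0.121 = 0.5070 mol/dm³.
Rates in a CSTR are evaluated at the outlet concentration: r_S = 0.762×0.5070^0.5 = 0.5426, r_T = 0.118×0.5070 = 0.05982.
Fraction of consumed R going to S: r_S/(r_S+r_T) = 0.9007.
C_S = 0.9007·C_{R0}·X = 0.9007×4.19×0.879 = 3.32 mol/dm³; Y_S = C_S/C_{R0} = 0.792.

0.792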